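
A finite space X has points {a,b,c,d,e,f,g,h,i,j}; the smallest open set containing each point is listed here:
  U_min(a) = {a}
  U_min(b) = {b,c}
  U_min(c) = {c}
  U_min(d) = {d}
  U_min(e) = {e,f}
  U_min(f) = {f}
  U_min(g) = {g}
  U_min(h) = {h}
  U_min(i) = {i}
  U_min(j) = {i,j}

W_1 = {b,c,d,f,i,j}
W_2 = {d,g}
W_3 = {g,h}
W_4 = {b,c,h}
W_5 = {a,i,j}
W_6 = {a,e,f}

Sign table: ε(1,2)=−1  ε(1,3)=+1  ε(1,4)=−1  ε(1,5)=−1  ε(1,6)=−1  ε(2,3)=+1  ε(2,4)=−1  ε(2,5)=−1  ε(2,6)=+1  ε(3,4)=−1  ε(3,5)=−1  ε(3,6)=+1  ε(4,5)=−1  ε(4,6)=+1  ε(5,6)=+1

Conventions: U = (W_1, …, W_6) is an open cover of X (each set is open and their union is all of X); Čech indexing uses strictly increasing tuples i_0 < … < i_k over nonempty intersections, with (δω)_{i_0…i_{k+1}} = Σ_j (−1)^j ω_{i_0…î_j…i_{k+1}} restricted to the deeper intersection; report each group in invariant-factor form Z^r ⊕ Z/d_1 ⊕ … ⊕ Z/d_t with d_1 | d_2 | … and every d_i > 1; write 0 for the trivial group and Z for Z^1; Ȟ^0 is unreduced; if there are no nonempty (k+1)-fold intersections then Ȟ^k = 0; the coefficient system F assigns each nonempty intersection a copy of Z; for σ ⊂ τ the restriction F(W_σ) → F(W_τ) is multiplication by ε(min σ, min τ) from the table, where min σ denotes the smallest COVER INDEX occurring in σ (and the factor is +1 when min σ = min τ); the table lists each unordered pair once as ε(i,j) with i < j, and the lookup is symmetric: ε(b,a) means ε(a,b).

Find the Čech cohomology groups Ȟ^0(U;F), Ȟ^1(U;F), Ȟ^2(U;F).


nerve of the cover:
  W12={d} W14={b,c} W15={i,j} W16={f} W23={g} W34={h} W56={a}
C dims 6,7; δ0: rk 6, SNF 1^5·2
Ȟ^0 = (6 − 6) − 0 = 0, so Ȟ^0 ≅ 0
Ȟ^1 = (7 − 0) − 6 = 1 plus torsion [2], so Ȟ^1 ≅ Z ⊕ Z/2
Ȟ^2 = (0 − 0) − 0 = 0, so Ȟ^2 ≅ 0

Ȟ^0 ≅ 0,  Ȟ^1 ≅ Z ⊕ Z/2,  Ȟ^2 ≅ 0


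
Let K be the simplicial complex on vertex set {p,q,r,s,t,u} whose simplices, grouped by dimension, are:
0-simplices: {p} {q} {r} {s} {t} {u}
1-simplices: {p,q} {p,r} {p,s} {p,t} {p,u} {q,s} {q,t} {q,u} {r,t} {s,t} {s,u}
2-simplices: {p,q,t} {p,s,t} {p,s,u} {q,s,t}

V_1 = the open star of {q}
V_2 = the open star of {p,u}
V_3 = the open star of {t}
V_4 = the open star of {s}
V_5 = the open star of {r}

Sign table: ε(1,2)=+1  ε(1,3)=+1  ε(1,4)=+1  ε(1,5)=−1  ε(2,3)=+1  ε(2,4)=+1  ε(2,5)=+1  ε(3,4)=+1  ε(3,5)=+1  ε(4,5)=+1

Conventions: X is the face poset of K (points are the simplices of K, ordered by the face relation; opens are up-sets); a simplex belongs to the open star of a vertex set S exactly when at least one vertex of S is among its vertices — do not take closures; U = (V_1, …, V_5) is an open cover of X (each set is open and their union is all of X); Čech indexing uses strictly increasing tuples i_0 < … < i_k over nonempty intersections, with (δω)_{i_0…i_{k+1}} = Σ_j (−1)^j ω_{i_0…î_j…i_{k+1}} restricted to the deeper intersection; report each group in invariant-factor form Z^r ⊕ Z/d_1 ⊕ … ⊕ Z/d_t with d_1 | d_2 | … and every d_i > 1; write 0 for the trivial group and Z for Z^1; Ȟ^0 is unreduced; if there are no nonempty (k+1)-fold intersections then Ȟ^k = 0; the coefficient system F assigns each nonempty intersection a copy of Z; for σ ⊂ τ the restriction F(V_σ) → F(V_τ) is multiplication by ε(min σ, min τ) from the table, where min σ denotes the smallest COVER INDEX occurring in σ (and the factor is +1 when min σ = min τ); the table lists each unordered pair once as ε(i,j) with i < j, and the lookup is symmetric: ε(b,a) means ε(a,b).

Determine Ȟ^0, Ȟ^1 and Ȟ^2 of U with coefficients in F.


intersection data:
  V1={{q},{p,q},{q,s},{q,t},{q,u},{p,q,t},{q,s,t}} V2={{p},{u},{p,q},{p,r},{p,s},{p,t},{p,u},{q,u},{s,u},{p,q,t},{p,s,t},{p,s,u}} V3={{t},{p,t},{q,t},{r,t},{s,t},{p,q,t},{p,s,t},{q,s,t}} V4={{s},{p,s},{q,s},{s,t},{s,u},{p,s,t},{p,s,u},{q,s,t}} V5={{r},{p,r},{r,t}}
  V12={{p,q},{q,u},{p,q,t}} V13={{q,t},{p,q,t},{q,s,t}} V14={{q,s},{q,s,t}} V23={{p,t},{p,q,t},{p,s,t}} V24={{p,s},{s,u},{p,s,t},{p,s,u}} V25={{p,r}} V34={{s,t},{p,s,t},{q,s,t}} V35={{r,t}}
  V123={{p,q,t}} V134={{q,s,t}} V234={{p,s,t}}
C dims 5,8,3; δ0: rk 4, SNF 1^4; δ1: rk 3, SNF 1^3
Ȟ^0 = (5 − 4) − 0 = 1, so Ȟ^0 ≅ Z
Ȟ^1 = (8 − 3) − 4 = 1, so Ȟ^1 ≅ Z
Ȟ^2 = (3 − 0) − 3 = 0, so Ȟ^2 ≅ 0

Ȟ^0 = Z, Ȟ^1 = Z and Ȟ^2 = 0


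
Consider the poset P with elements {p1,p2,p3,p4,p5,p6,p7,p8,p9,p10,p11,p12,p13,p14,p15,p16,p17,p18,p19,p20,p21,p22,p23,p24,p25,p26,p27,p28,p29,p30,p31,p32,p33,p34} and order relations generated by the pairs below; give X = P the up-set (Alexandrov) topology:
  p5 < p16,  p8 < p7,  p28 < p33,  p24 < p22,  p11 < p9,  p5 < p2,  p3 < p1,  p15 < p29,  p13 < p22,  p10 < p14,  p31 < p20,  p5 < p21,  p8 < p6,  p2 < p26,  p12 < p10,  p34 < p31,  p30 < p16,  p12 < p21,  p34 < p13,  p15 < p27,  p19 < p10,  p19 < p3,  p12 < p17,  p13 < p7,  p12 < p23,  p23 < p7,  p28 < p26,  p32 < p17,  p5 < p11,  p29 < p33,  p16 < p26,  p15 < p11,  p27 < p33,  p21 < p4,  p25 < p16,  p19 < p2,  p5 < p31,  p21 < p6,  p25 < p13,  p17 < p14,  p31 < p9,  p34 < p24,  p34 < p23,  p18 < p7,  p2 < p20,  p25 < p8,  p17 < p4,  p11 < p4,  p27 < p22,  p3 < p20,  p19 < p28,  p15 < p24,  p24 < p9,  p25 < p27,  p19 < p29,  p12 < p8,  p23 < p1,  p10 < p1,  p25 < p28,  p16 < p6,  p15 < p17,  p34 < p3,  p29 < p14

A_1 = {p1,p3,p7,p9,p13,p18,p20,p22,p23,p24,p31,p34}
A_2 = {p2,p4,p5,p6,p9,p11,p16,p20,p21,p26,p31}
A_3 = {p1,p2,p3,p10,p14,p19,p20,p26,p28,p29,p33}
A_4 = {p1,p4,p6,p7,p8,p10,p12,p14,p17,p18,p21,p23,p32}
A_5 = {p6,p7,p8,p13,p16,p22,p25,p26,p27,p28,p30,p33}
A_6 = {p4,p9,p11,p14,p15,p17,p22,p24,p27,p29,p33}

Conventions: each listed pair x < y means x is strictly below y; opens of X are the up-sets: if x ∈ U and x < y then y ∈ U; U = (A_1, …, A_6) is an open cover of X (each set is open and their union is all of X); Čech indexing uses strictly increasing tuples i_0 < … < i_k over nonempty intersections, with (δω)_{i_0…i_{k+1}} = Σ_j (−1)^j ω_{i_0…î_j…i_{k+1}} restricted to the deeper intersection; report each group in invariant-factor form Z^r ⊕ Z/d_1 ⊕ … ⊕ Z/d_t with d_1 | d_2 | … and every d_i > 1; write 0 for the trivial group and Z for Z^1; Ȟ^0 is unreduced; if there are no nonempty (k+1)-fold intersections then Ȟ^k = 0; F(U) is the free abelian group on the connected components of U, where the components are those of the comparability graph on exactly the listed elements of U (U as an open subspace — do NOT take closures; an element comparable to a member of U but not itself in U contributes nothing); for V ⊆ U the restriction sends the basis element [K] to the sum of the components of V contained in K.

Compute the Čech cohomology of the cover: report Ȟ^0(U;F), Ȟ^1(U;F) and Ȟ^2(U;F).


Ȟ^0 ≅ Z, Ȟ^1 ≅ 0, Ȟ^2 ≅ Z/2

nerve simplices:
  A12={p9,p20,p31} A13={p1,p3,p20} A14={p1,p7,p18,p23} A15={p7,p13,p22} A16={p9,p22,p24} A23={p2,p20,p26} A24={p4,p6,p21} A25={p6,p16,p26} A26={p4,p9,p11} A34={p1,p10,p14} A35={p26,p28,p33} A36={p14,p29,p33} A45={p6,p7,p8} A46={p4,p14,p17} A56={p22,p27,p33}
  A123={p20} A126={p9} A134={p1} A145={p7} A156={p22} A235={p26} A245={p6} A246={p4} A346={p14} A356={p33}
components per intersection:
  A1: {p1,p3,p7,p9,p13,p18,p20,p22,p23,p24,p31,p34}
  A2: {p2,p4,p5,p6,p9,p11,p16,p20,p21,p26,p31}
  A3: {p1,p2,p3,p10,p14,p19,p20,p26,p28,p29,p33}
  A4: {p1,p4,p6,p7,p8,p10,p12,p14,p17,p18,p21,p23,p32}
  A5: {p6,p7,p8,p13,p16,p22,p25,p26,p27,p28,p30,p33}
  A6: {p4,p9,p11,p14,p15,p17,p22,p24,p27,p29,p33}
  A12: {p9,p20,p31}
  A13: {p1,p3,p20}
  A14: {p1,p7,p18,p23}
  A15: {p7,p13,p22}
  A16: {p9,p22,p24}
  A23: {p2,p20,p26}
  A24: {p4,p6,p21}
  A25: {p6,p16,p26}
  A26: {p4,p9,p11}
  A34: {p1,p10,p14}
  A35: {p26,p28,p33}
  A36: {p14,p29,p33}
  A45: {p6,p7,p8}
  A46: {p4,p14,p17}
  A56: {p22,p27,p33}
  A123: {p20}
  A126: {p9}
  A134: {p1}
  A145: {p7}
  A156: {p22}
  A235: {p26}
  A245: {p6}
  A246: {p4}
  A346: {p14}
  A356: {p33}
C dims 6,15,10; δ0: rk 5, SNF 1^5; δ1: rk 10, SNF 1^9·2
degree 0: 6−5−0 = 1 → Ȟ^0 ≅ Z
degree 1: 15−10−5 = 0 → Ȟ^1 ≅ 0
degree 2: 10−0−10 = 0 plus torsion [2] → Ȟ^2 ≅ Z/2


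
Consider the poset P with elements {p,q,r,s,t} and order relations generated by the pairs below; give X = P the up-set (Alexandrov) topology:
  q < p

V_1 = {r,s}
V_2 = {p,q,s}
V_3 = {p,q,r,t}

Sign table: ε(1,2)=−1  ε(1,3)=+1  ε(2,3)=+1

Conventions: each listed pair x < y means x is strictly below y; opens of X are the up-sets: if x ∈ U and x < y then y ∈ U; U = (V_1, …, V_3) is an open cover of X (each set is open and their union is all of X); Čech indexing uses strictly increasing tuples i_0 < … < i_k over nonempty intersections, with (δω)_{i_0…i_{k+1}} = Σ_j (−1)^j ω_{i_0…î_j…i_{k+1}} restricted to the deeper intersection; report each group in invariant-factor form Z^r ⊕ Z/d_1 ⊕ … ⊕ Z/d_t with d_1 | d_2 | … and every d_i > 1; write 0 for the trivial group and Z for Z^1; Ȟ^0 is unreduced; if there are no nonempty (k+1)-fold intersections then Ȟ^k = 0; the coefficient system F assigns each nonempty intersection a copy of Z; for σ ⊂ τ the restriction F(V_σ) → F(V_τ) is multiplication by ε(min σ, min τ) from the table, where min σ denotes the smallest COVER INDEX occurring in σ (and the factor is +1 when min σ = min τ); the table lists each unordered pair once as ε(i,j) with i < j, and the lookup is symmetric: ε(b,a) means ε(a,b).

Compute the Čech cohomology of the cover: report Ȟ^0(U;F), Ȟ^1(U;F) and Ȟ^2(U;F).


Ȟ^0(U;F) ≅ 0; Ȟ^1(U;F) ≅ Z/2; Ȟ^2(U;F) ≅ 0

nerve of the cover:
  V12={s} V13={r} V23={p,q}
C dims 3,3; δ0: rk 3, SNF 1^2·2
Ȟ^0 = (3 − 3) − 0 = 0, so Ȟ^0 ≅ 0
Ȟ^1 = (3 − 0) − 3 = 0 plus torsion [2], so Ȟ^1 ≅ Z/2
Ȟ^2 = (0 − 0) − 0 = 0, so Ȟ^2 ≅ 0


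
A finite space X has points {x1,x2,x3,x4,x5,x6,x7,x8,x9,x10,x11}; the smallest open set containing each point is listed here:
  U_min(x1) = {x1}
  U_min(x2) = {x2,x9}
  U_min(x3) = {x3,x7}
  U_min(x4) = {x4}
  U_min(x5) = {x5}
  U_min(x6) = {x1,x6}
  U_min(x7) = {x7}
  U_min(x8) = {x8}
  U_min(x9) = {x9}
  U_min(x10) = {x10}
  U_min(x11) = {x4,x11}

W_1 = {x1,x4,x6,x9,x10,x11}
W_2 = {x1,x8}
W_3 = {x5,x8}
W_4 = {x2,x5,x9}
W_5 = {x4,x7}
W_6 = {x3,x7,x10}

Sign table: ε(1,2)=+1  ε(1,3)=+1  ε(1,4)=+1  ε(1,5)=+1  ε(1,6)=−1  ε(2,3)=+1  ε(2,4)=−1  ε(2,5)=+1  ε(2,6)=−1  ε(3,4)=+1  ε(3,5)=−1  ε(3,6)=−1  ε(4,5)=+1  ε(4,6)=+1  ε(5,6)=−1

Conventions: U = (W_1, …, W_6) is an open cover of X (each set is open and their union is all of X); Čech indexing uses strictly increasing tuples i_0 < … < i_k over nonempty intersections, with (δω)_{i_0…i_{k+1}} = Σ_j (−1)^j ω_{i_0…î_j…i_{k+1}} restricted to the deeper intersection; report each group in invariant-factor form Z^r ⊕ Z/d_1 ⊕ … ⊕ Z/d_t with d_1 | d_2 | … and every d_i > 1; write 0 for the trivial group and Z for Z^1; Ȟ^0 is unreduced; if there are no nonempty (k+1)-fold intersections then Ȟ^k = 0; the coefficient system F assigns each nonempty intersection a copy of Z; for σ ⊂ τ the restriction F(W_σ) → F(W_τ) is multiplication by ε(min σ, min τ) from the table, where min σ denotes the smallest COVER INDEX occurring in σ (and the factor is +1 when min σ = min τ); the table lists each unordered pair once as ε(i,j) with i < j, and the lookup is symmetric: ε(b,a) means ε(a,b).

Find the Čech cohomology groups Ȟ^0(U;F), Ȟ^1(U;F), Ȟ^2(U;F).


Ȟ^0 = Z, Ȟ^1 = Z^2, Ȟ^2 = 0

nerve simplices:
  W12={x1} W14={x9} W15={x4} W16={x10} W23={x8} W34={x5} W56={x7}
C dims 6,7; δ0: rk 5, SNF 1^5
degree 0: 6−5−0 = 1 → Ȟ^0 ≅ Z
degree 1: 7−0−5 = 2 → Ȟ^1 ≅ Z^2
degree 2: 0−0−0 = 0 → Ȟ^2 ≅ 0


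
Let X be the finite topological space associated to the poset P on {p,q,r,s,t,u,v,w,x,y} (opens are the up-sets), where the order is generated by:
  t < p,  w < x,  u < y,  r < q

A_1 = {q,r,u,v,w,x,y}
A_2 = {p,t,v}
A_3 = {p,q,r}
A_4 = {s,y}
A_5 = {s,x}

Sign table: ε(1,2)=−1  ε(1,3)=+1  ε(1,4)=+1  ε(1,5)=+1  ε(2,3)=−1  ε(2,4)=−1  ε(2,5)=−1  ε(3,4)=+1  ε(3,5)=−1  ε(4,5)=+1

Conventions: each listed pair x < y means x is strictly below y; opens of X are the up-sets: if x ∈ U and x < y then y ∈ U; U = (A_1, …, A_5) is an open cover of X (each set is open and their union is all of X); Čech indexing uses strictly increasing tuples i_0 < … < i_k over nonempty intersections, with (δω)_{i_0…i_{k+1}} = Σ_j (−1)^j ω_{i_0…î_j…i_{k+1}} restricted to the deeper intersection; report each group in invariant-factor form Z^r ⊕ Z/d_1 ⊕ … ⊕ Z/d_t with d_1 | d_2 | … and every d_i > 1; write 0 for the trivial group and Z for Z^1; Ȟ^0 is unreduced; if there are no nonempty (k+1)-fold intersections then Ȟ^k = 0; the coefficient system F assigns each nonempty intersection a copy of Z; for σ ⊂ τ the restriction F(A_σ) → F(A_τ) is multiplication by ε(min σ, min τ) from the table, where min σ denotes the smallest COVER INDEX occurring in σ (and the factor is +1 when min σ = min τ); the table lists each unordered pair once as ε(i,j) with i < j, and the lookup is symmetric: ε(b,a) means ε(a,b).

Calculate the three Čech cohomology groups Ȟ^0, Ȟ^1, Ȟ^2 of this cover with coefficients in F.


nerve simplices:
  A12={v} A13={q,r} A14={y} A15={x} A23={p} A45={s}
C dims 5,6; δ0: rk 4, SNF 1^4
degree 0: 5−4−0 = 1 → Ȟ^0 ≅ Z
degree 1: 6−0−4 = 2 → Ȟ^1 ≅ Z^2
degree 2: 0−0−0 = 0 → Ȟ^2 ≅ 0

Ȟ^0(U;F) ≅ Z; Ȟ^1(U;F) ≅ Z^2; Ȟ^2(U;F) ≅ 0


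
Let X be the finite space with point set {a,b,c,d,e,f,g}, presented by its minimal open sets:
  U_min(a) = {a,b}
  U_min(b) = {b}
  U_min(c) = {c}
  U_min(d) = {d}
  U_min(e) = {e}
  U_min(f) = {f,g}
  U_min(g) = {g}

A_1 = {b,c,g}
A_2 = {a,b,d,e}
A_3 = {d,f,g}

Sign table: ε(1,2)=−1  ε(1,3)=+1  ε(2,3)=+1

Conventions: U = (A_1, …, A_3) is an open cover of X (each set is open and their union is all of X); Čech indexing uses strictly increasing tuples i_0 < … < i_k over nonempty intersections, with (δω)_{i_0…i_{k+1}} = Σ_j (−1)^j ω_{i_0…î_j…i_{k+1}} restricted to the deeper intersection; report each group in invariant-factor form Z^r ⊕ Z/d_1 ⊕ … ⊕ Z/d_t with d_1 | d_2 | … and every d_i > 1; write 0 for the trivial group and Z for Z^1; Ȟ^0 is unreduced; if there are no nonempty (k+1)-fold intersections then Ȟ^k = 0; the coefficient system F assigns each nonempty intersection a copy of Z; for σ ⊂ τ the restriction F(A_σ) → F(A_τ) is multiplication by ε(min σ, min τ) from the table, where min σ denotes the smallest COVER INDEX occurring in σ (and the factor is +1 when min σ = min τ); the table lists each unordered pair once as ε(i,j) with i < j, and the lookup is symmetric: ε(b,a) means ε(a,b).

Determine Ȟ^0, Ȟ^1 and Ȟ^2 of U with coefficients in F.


nonempty intersections:
  A12={b} A13={g} A23={d}
C dims 3,3; δ0: rk 3, SNF 1^2·2
Ȟ^0: (3−3)−0=0 ⇒ 0
Ȟ^1: (3−0)−3=0 plus torsion [2] ⇒ Z/2
Ȟ^2: (0−0)−0=0 ⇒ 0

Ȟ^0 = 0,  Ȟ^1 = Z/2,  Ȟ^2 = 0


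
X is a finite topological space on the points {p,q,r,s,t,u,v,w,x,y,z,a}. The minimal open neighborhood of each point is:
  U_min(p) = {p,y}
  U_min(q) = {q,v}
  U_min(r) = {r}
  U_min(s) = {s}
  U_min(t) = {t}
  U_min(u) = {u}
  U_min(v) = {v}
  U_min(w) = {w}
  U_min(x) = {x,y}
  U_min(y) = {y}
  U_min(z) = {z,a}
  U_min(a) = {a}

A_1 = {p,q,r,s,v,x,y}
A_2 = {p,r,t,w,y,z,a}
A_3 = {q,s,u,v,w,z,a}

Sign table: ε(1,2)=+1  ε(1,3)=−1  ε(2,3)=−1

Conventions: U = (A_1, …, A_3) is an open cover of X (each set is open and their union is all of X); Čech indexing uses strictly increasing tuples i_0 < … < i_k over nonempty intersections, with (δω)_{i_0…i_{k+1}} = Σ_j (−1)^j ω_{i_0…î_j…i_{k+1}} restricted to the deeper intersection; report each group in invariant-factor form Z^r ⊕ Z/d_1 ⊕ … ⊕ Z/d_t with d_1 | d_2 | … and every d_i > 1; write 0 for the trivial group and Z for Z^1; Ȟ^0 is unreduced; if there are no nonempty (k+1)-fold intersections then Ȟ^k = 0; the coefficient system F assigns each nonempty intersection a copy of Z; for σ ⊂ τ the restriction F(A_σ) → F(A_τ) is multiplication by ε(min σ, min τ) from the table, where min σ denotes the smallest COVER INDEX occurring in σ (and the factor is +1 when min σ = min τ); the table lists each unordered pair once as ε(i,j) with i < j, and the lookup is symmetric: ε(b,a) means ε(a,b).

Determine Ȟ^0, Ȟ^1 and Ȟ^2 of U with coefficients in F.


Ȟ^0(U;F) ≅ Z; Ȟ^1(U;F) ≅ Z; Ȟ^2(U;F) ≅ 0

intersection data:
  A12={p,r,y} A13={q,s,v} A23={w,z,a}
C dims 3,3; δ0: rk 2, SNF 1^2
Ȟ^0 = (3 − 2) − 0 = 1, so Ȟ^0 ≅ Z
Ȟ^1 = (3 − 0) − 2 = 1, so Ȟ^1 ≅ Z
Ȟ^2 = (0 − 0) − 0 = 0, so Ȟ^2 ≅ 0


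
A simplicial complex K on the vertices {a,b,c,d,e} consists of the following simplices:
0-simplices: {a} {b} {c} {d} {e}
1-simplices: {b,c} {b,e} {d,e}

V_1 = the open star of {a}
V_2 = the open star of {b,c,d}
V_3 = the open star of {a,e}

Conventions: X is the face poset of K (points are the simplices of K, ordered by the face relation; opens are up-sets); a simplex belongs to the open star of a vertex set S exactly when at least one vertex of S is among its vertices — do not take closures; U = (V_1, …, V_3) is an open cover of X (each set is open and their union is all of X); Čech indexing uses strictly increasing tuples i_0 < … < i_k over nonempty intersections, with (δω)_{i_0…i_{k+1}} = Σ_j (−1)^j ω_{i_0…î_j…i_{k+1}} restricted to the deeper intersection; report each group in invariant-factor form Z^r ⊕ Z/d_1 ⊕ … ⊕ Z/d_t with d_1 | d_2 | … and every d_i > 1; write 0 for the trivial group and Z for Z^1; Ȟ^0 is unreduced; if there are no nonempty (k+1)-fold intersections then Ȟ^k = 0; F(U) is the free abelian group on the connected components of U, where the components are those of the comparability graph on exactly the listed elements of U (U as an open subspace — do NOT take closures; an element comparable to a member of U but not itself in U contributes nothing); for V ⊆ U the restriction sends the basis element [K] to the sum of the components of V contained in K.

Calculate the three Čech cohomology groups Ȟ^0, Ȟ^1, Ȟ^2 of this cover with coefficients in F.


Ȟ^0 ≅ Z^2, Ȟ^1 ≅ 0 and Ȟ^2 ≅ 0

nonempty intersections:
  V1={{a}} V2={{b},{c},{d},{b,c},{b,e},{d,e}} V3={{a},{e},{b,e},{d,e}}
  V13={{a}} V23={{b,e},{d,e}}
components per intersection:
  V1: {{a}}
  V2: {{b},{c},{b,c},{b,e}} {{d},{d,e}}
  V3: {{a}} {{e},{b,e},{d,e}}
  V13: {{a}}
  V23: {{b,e}} {{d,e}}
C dims 5,3; δ0: rk 3, SNF 1^3
Ȟ^0: (5−3)−0=2 ⇒ Z^2
Ȟ^1: (3−0)−3=0 ⇒ 0
Ȟ^2: (0−0)−0=0 ⇒ 0


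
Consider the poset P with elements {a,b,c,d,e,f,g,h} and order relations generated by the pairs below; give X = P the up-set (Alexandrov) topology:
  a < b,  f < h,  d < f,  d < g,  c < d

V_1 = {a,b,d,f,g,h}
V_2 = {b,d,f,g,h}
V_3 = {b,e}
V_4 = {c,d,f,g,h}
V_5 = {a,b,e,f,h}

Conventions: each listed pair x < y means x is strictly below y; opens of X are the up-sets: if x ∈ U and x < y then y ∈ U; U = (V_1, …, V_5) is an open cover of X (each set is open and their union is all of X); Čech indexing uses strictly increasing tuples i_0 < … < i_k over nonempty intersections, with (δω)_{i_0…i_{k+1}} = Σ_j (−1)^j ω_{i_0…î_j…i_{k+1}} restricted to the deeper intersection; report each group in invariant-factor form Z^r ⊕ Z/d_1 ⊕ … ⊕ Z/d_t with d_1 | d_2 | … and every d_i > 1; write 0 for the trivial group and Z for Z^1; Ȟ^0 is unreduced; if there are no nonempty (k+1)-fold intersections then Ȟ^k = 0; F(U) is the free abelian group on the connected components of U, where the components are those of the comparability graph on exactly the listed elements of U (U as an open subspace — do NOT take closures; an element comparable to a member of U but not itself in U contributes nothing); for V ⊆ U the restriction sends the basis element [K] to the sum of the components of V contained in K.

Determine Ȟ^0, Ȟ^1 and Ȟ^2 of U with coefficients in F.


nerve of the cover:
  V12={b,d,f,g,h} V13={b} V14={d,f,g,h} V15={a,b,f,h} V23={b} V24={d,f,g,h} V25={b,f,h} V35={b,e} V45={f,h}
  V123={b} V124={d,f,g,h} V125={b,f,h} V135={b} V145={f,h} V235={b} V245={f,h}
  V1235={b} V1245={f,h}
components per intersection:
  V1: {a,b} {d,f,g,h}
  V2: {b} {d,f,g,h}
  V3: {b} {e}
  V4: {c,d,f,g,h}
  V5: {a,b} {e} {f,h}
  V12: {b} {d,f,g,h}
  V13: {b}
  V14: {d,f,g,h}
  V15: {a,b} {f,h}
  V23: {b}
  V24: {d,f,g,h}
  V25: {b} {f,h}
  V35: {b} {e}
  V45: {f,h}
  V123: {b}
  V124: {d,f,g,h}
  V125: {b} {f,h}
  V135: {b}
  V145: {f,h}
  V235: {b}
  V245: {f,h}
  V1235: {b}
  V1245: {f,h}
C dims 10,13,8,2; δ0: rk 7, SNF 1^7; δ1: rk 6, SNF 1^6; δ2: rk 2, SNF 1^2
Ȟ^0 = (10 − 7) − 0 = 3, so Ȟ^0 ≅ Z^3
Ȟ^1 = (13 − 6) − 7 = 0, so Ȟ^1 ≅ 0
Ȟ^2 = (8 − 2) − 6 = 0, so Ȟ^2 ≅ 0

Ȟ^0 ≅ Z^3, Ȟ^1 ≅ 0, Ȟ^2 ≅ 0


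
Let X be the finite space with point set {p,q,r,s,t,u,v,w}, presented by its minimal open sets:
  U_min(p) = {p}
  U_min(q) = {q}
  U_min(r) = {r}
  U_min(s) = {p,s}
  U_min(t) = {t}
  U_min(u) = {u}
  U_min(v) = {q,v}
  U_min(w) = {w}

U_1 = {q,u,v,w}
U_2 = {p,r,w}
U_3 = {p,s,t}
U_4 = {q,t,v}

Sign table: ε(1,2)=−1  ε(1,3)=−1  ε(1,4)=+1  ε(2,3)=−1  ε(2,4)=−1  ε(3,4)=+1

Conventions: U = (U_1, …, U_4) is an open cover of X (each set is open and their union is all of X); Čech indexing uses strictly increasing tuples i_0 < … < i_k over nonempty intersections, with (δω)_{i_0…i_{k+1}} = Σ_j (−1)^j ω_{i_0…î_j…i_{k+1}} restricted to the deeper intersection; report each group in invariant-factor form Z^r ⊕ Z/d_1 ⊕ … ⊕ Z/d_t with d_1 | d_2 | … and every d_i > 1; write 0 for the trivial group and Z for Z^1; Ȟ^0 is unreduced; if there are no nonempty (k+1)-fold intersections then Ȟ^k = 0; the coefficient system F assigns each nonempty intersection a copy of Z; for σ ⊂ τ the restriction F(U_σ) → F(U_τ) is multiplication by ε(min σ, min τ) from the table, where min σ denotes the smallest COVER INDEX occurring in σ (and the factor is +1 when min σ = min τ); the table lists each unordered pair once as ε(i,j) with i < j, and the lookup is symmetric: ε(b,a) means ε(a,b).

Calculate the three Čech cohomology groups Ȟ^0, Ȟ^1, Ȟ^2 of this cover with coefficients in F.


Ȟ^0(U;F) ≅ Z, Ȟ^1(U;F) ≅ Z and Ȟ^2(U;F) ≅ 0

nerve of the cover:
  U12={w} U14={q,v} U23={p} U34={t}
C dims 4,4; δ0: rk 3, SNF 1^3
Ȟ^0 = (4 − 3) − 0 = 1, so Ȟ^0 ≅ Z
Ȟ^1 = (4 − 0) − 3 = 1, so Ȟ^1 ≅ Z
Ȟ^2 = (0 − 0) − 0 = 0, so Ȟ^2 ≅ 0


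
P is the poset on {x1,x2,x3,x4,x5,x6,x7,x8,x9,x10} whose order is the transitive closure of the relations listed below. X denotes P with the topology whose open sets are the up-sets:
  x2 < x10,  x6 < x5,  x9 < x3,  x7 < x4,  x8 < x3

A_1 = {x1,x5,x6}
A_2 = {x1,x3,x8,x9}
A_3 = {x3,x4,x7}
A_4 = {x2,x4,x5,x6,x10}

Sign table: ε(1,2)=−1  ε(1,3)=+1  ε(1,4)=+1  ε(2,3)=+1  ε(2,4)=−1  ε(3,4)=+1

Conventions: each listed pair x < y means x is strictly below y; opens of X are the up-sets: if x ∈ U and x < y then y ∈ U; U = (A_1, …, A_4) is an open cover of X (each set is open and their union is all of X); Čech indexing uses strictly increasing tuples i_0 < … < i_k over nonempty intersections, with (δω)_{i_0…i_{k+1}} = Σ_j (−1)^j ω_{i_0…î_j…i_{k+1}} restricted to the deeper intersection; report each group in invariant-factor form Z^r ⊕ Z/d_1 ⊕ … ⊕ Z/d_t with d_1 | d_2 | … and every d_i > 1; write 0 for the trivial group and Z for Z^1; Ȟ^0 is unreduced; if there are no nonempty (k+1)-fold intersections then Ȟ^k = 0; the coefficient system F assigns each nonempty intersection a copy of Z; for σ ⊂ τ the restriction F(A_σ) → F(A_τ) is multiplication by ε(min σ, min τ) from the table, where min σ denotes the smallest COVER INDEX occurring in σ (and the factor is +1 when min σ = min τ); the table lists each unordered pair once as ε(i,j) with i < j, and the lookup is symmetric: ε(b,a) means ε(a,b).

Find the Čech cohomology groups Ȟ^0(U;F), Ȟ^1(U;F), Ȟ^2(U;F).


Ȟ^0 = 0, Ȟ^1 = Z/2, Ȟ^2 = 0

nonempty intersections:
  A12={x1} A14={x5,x6} A23={x3} A34={x4}
C dims 4,4; δ0: rk 4, SNF 1^3·2
Ȟ^0: (4−4)−0=0 ⇒ 0
Ȟ^1: (4−0)−4=0 plus torsion [2] ⇒ Z/2
Ȟ^2: (0−0)−0=0 ⇒ 0


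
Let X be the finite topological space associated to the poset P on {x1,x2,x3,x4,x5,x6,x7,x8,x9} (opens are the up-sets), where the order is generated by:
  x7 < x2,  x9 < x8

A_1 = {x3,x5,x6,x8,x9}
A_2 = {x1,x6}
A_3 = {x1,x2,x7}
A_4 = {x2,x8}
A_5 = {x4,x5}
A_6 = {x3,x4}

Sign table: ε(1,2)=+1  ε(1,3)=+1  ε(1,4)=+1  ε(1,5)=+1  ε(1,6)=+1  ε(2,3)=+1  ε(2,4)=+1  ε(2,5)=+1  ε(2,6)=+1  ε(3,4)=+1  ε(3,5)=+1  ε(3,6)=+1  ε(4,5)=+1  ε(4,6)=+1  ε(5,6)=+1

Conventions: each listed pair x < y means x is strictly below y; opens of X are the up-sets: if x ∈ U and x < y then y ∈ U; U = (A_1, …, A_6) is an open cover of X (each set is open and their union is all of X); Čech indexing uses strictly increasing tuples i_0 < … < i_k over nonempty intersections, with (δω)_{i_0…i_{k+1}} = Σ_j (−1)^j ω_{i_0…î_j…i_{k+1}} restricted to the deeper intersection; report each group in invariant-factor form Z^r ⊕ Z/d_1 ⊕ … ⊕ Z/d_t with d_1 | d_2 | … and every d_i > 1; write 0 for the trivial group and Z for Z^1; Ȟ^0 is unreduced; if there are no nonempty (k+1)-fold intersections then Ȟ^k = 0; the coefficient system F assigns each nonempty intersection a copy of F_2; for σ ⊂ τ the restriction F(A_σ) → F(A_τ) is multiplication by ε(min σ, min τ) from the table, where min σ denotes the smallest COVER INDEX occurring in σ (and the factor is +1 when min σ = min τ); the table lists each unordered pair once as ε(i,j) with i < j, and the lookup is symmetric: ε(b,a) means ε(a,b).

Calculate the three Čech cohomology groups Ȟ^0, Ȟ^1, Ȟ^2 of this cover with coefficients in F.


Ȟ^0(U;F) ≅ Z/2, Ȟ^1(U;F) ≅ Z/2 ⊕ Z/2 and Ȟ^2(U;F) ≅ 0

nonempty overlaps:
  A12={x6} A14={x8} A15={x5} A16={x3} A23={x1} A34={x2} A56={x4}
C dims 6,7; δ0: rk_F2 5
degree 0: 6−5−0 = 1 → Ȟ^0 ≅ Z/2
degree 1: 7−0−5 = 2 → Ȟ^1 ≅ Z/2 ⊕ Z/2
degree 2: 0−0−0 = 0 → Ȟ^2 ≅ 0


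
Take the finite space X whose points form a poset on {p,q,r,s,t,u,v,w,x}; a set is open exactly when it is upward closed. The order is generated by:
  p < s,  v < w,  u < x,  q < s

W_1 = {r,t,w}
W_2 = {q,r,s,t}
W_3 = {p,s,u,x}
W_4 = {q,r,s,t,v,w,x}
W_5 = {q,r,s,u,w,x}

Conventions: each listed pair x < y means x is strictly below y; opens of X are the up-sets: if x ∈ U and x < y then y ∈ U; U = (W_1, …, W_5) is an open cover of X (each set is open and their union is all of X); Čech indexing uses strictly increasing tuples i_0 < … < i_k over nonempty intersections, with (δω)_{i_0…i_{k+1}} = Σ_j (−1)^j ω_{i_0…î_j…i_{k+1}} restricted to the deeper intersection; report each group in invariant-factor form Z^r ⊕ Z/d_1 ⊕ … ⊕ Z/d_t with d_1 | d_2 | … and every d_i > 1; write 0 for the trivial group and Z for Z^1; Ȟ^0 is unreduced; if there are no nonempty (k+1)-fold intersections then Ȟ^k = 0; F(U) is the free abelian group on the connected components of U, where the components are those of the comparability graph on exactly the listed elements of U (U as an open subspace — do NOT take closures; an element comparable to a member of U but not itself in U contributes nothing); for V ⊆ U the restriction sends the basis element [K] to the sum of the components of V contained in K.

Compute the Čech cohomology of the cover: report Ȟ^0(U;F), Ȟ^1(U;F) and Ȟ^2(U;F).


nonempty intersections:
  W12={r,t} W14={r,t,w} W15={r,w} W23={s} W24={q,r,s,t} W25={q,r,s} W34={s,x} W35={s,u,x} W45={q,r,s,w,x}
  W124={r,t} W125={r} W145={r,w} W234={s} W235={s} W245={q,r,s} W345={s,x}
  W1245={r} W2345={s}
components per intersection:
  W1: {r} {t} {w}
  W2: {q,s} {r} {t}
  W3: {p,s} {u,x}
  W4: {q,s} {r} {t} {v,w} {x}
  W5: {q,s} {r} {u,x} {w}
  W12: {r} {t}
  W14: {r} {t} {w}
  W15: {r} {w}
  W23: {s}
  W24: {q,s} {r} {t}
  W25: {q,s} {r}
  W34: {s} {x}
  W35: {s} {u,x}
  W45: {q,s} {r} {w} {x}
  W124: {r} {t}
  W125: {r}
  W145: {r} {w}
  W234: {s}
  W235: {s}
  W245: {q,s} {r}
  W345: {s} {x}
  W1245: {r}
  W2345: {s}
C dims 17,21,11,2; δ0: rk 12, SNF 1^12; δ1: rk 9, SNF 1^9; δ2: rk 2, SNF 1^2
Ȟ^0: (17−12)−0=5 ⇒ Z^5
Ȟ^1: (21−9)−12=0 ⇒ 0
Ȟ^2: (11−2)−9=0 ⇒ 0

Ȟ^0 ≅ Z^5, Ȟ^1 ≅ 0, Ȟ^2 ≅ 0


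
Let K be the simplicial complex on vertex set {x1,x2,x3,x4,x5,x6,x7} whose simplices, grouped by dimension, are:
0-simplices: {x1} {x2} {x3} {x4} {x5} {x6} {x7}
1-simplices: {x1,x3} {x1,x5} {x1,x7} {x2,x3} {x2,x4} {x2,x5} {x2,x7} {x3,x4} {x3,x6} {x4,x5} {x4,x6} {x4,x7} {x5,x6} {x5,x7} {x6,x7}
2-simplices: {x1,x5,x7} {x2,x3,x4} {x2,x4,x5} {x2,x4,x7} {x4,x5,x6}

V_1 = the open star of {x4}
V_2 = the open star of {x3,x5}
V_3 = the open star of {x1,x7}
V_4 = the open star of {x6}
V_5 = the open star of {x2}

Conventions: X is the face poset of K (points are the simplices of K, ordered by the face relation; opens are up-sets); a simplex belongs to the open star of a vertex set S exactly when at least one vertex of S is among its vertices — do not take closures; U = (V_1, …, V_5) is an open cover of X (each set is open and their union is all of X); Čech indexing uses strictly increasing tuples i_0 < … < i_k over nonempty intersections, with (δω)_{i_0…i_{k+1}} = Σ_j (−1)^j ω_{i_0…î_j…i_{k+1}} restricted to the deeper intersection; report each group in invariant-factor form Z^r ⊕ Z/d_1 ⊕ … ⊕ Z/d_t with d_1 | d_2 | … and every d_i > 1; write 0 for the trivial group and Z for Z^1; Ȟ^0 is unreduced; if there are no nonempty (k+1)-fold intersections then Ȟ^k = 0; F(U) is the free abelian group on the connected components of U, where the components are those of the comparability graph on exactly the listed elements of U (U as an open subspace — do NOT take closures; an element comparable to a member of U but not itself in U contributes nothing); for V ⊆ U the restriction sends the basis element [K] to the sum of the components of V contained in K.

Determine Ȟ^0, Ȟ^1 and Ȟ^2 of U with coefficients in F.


nonempty overlaps:
  V1={{x4},{x2,x4},{x3,x4},{x4,x5},{x4,x6},{x4,x7},{x2,x3,x4},{x2,x4,x5},{x2,x4,x7},{x4,x5,x6}} V2={{x3},{x5},{x1,x3},{x1,x5},{x2,x3},{x2,x5},{x3,x4},{x3,x6},{x4,x5},{x5,x6},{x5,x7},{x1,x5,x7},{x2,x3,x4},{x2,x4,x5},{x4,x5,x6}} V3={{x1},{x7},{x1,x3},{x1,x5},{x1,x7},{x2,x7},{x4,x7},{x5,x7},{x6,x7},{x1,x5,x7},{x2,x4,x7}} V4={{x6},{x3,x6},{x4,x6},{x5,x6},{x6,x7},{x4,x5,x6}} V5={{x2},{x2,x3},{x2,x4},{x2,x5},{x2,x7},{x2,x3,x4},{x2,x4,x5},{x2,x4,x7}}
  V12={{x3,x4},{x4,x5},{x2,x3,x4},{x2,x4,x5},{x4,x5,x6}} V13={{x4,x7},{x2,x4,x7}} V14={{x4,x6},{x4,x5,x6}} V15={{x2,x4},{x2,x3,x4},{x2,x4,x5},{x2,x4,x7}} V23={{x1,x3},{x1,x5},{x5,x7},{x1,x5,x7}} V24={{x3,x6},{x5,x6},{x4,x5,x6}} V25={{x2,x3},{x2,x5},{x2,x3,x4},{x2,x4,x5}} V34={{x6,x7}} V35={{x2,x7},{x2,x4,x7}}
  V124={{x4,x5,x6}} V125={{x2,x3,x4},{x2,x4,x5}} V135={{x2,x4,x7}}
components per intersection:
  V1: {{x4},{x2,x4},{x3,x4},{x4,x5},{x4,x6},{x4,x7},{x2,x3,x4},{x2,x4,x5},{x2,x4,x7},{x4,x5,x6}}
  V2: {{x3},{x1,x3},{x2,x3},{x3,x4},{x3,x6},{x2,x3,x4}} {{x5},{x1,x5},{x2,x5},{x4,x5},{x5,x6},{x5,x7},{x1,x5,x7},{x2,x4,x5},{x4,x5,x6}}
  V3: {{x1},{x7},{x1,x3},{x1,x5},{x1,x7},{x2,x7},{x4,x7},{x5,x7},{x6,x7},{x1,x5,x7},{x2,x4,x7}}
  V4: {{x6},{x3,x6},{x4,x6},{x5,x6},{x6,x7},{x4,x5,x6}}
  V5: {{x2},{x2,x3},{x2,x4},{x2,x5},{x2,x7},{x2,x3,x4},{x2,x4,x5},{x2,x4,x7}}
  V12: {{x3,x4},{x2,x3,x4}} {{x4,x5},{x2,x4,x5},{x4,x5,x6}}
  V13: {{x4,x7},{x2,x4,x7}}
  V14: {{x4,x6},{x4,x5,x6}}
  V15: {{x2,x4},{x2,x3,x4},{x2,x4,x5},{x2,x4,x7}}
  V23: {{x1,x3}} {{x1,x5},{x5,x7},{x1,x5,x7}}
  V24: {{x3,x6}} {{x5,x6},{x4,x5,x6}}
  V25: {{x2,x3},{x2,x3,x4}} {{x2,x5},{x2,x4,x5}}
  V34: {{x6,x7}}
  V35: {{x2,x7},{x2,x4,x7}}
  V124: {{x4,x5,x6}}
  V125: {{x2,x3,x4}} {{x2,x4,x5}}
  V135: {{x2,x4,x7}}
C dims 6,13,4; δ0: rk 5, SNF 1^5; δ1: rk 4, SNF 1^4
degree 0: 6−5−0 = 1 → Ȟ^0 ≅ Z
degree 1: 13−4−5 = 4 → Ȟ^1 ≅ Z^4
degree 2: 4−0−4 = 0 → Ȟ^2 ≅ 0

Ȟ^0 = Z, Ȟ^1 = Z^4, Ȟ^2 = 0


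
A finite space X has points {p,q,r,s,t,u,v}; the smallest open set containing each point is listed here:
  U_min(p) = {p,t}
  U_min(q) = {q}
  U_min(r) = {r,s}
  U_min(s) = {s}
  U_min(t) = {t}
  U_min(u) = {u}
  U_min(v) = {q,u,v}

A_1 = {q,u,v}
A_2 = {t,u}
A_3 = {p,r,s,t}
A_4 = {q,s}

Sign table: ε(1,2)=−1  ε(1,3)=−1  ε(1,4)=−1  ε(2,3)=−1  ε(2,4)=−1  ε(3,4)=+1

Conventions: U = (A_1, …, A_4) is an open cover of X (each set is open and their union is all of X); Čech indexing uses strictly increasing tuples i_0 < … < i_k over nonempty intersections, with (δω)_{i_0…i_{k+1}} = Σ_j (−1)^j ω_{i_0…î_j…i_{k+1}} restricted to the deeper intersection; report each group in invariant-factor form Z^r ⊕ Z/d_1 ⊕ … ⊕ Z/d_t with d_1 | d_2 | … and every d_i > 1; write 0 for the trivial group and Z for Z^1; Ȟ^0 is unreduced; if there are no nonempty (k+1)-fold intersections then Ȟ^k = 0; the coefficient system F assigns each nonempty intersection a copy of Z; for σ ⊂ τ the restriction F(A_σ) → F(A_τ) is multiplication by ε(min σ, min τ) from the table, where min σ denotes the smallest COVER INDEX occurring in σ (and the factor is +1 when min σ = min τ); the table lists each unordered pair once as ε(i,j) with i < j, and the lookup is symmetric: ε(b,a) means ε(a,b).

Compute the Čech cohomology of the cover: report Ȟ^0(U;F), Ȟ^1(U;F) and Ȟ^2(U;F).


Ȟ^0 ≅ 0, Ȟ^1 ≅ Z/2, Ȟ^2 ≅ 0

nerve of the cover:
  A12={u} A14={q} A23={t} A34={s}
C dims 4,4; δ0: rk 4, SNF 1^3·2
Ȟ^0 = (4 − 4) − 0 = 0, so Ȟ^0 ≅ 0
Ȟ^1 = (4 − 0) − 4 = 0 plus torsion [2], so Ȟ^1 ≅ Z/2
Ȟ^2 = (0 − 0) − 0 = 0, so Ȟ^2 ≅ 0


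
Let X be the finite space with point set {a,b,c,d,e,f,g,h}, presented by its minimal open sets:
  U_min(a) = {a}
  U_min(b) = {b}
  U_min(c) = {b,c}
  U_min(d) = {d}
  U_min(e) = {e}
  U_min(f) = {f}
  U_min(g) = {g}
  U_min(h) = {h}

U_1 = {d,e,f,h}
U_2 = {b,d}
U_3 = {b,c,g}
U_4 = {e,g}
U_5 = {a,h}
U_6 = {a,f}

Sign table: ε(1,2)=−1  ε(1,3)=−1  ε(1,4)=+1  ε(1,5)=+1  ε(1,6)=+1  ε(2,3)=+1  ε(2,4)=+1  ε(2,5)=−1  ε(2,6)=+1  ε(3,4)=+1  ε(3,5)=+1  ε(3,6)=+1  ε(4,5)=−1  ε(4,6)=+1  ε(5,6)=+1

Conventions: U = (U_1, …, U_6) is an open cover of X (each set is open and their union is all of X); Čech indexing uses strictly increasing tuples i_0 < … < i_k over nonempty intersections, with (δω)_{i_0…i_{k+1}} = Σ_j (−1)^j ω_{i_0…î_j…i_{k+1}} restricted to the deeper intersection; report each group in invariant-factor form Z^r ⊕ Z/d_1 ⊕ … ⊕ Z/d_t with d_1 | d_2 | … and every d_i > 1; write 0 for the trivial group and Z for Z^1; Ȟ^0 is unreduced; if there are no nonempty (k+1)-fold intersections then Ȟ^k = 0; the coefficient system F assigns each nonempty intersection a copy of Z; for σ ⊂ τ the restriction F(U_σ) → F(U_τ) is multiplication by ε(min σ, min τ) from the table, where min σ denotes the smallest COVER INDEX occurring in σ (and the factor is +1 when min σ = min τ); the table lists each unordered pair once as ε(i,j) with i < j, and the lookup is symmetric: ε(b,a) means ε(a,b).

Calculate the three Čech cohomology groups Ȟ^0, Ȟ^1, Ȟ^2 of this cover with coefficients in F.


nerve of the cover:
  U12={d} U14={e} U15={h} U16={f} U23={b} U34={g} U56={a}
C dims 6,7; δ0: rk 6, SNF 1^5·2
Ȟ^0 = (6 − 6) − 0 = 0, so Ȟ^0 ≅ 0
Ȟ^1 = (7 − 0) − 6 = 1 plus torsion [2], so Ȟ^1 ≅ Z ⊕ Z/2
Ȟ^2 = (0 − 0) − 0 = 0, so Ȟ^2 ≅ 0

Ȟ^0(U;F) ≅ 0,  Ȟ^1(U;F) ≅ Z ⊕ Z/2,  Ȟ^2(U;F) ≅ 0


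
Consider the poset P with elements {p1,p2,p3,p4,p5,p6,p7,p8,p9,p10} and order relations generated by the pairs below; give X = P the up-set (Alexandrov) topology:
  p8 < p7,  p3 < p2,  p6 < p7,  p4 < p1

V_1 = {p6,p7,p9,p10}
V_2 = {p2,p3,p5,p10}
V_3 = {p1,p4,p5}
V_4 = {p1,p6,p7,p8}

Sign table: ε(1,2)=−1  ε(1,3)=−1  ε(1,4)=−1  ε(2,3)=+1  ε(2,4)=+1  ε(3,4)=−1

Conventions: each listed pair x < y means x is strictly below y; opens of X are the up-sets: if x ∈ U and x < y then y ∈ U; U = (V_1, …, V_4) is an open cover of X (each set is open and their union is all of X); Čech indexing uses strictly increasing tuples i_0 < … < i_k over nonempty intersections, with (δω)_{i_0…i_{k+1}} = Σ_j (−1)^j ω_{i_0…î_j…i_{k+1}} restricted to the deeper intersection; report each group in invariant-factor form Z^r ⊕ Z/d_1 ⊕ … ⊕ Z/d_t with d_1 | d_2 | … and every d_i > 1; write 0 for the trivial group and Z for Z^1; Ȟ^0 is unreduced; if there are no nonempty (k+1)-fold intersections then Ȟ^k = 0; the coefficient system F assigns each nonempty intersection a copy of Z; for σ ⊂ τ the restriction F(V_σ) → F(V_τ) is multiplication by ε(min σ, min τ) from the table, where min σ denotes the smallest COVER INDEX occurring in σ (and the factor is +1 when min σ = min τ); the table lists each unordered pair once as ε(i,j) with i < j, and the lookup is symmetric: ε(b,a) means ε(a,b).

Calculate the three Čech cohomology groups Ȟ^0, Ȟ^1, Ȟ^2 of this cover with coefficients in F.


cover nerve:
  V12={p10} V14={p6,p7} V23={p5} V34={p1}
C dims 4,4; δ0: rk 4, SNF 1^3·2
Ȟ^0: (4−4)−0=0 ⇒ 0
Ȟ^1: (4−0)−4=0 plus torsion [2] ⇒ Z/2
Ȟ^2: (0−0)−0=0 ⇒ 0

Ȟ^0(U;F) ≅ 0; Ȟ^1(U;F) ≅ Z/2; Ȟ^2(U;F) ≅ 0


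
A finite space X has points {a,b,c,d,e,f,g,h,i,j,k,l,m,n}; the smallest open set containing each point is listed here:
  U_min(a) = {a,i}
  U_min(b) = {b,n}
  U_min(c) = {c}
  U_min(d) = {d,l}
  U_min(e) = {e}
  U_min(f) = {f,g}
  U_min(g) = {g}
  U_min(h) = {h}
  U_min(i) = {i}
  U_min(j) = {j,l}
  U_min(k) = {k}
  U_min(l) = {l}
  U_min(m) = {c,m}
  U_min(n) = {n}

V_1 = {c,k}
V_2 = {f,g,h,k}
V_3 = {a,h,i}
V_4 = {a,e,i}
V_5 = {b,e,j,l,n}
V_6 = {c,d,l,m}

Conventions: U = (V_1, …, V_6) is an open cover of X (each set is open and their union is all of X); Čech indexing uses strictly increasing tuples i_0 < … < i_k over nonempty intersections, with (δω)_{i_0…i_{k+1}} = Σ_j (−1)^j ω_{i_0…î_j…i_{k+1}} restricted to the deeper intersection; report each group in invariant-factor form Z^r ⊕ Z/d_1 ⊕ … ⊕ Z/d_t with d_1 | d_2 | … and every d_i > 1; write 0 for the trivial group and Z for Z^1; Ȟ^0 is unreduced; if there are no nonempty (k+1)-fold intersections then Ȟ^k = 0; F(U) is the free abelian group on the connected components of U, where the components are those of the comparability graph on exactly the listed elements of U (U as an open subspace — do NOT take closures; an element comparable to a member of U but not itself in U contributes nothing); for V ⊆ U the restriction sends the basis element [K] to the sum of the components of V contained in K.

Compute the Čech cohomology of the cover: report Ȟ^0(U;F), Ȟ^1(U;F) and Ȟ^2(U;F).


intersection data:
  V12={k} V16={c} V23={h} V34={a,i} V45={e} V56={l}
components per intersection:
  V1: {c} {k}
  V2: {f,g} {h} {k}
  V3: {a,i} {h}
  V4: {a,i} {e}
  V5: {b,n} {e} {j,l}
  V6: {c,m} {d,l}
  V12: {k}
  V16: {c}
  V23: {h}
  V34: {a,i}
  V45: {e}
  V56: {l}
C dims 14,6; δ0: rk 6, SNF 1^6
Ȟ^0 = (14 − 6) − 0 = 8, so Ȟ^0 ≅ Z^8
Ȟ^1 = (6 − 0) − 6 = 0, so Ȟ^1 ≅ 0
Ȟ^2 = (0 − 0) − 0 = 0, so Ȟ^2 ≅ 0

Ȟ^0 = Z^8; Ȟ^1 = 0; Ȟ^2 = 0


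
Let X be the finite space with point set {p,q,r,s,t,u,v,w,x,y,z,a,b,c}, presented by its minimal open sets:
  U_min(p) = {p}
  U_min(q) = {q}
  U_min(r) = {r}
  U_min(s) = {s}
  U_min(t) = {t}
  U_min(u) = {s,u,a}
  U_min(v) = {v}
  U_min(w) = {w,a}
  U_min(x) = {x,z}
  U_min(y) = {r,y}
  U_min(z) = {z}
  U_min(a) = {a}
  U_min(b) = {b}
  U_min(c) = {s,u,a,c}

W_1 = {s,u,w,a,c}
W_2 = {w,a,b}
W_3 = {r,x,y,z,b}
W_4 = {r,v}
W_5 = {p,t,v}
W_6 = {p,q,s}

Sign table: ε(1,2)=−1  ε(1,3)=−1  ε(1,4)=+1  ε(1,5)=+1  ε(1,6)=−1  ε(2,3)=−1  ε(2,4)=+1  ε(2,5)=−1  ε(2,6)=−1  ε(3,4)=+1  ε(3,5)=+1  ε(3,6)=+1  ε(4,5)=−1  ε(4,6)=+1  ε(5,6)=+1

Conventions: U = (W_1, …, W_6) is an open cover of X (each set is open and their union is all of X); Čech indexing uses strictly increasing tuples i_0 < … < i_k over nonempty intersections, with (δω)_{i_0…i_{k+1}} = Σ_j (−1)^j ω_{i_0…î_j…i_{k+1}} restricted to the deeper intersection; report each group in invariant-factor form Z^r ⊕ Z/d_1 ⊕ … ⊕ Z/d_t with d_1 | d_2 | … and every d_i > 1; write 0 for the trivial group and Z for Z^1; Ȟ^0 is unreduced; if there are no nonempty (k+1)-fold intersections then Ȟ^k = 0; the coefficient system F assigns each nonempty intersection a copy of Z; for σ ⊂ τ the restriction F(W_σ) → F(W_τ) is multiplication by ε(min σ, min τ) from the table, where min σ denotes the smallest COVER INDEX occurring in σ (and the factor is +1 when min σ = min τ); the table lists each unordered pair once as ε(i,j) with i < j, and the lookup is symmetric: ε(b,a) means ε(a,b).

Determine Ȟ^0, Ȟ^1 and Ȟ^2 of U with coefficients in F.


nerve of the cover:
  W12={w,a} W16={s} W23={b} W34={r} W45={v} W56={p}
C dims 6,6; δ0: rk 5, SNF 1^5
Ȟ^0 = (6 − 5) − 0 = 1, so Ȟ^0 ≅ Z
Ȟ^1 = (6 − 0) − 5 = 1, so Ȟ^1 ≅ Z
Ȟ^2 = (0 − 0) − 0 = 0, so Ȟ^2 ≅ 0

Ȟ^0 = Z, Ȟ^1 = Z, Ȟ^2 = 0
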